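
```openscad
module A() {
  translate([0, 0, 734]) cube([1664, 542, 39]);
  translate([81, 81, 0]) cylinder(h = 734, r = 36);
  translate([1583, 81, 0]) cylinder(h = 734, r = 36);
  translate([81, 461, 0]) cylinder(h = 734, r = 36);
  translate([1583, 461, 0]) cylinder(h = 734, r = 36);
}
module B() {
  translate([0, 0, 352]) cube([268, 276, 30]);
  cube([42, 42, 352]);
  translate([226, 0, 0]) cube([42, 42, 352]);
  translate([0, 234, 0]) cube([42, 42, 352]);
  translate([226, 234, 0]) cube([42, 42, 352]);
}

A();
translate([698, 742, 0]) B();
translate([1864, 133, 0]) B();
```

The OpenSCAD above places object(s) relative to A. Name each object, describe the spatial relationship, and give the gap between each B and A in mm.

A is a table. B is a stool. Two stools sit around the table at the +y, +x sides. The gap between each stool and the table is 200 mm.

Each stool's nearest face is 200 mm from the table's bounding box.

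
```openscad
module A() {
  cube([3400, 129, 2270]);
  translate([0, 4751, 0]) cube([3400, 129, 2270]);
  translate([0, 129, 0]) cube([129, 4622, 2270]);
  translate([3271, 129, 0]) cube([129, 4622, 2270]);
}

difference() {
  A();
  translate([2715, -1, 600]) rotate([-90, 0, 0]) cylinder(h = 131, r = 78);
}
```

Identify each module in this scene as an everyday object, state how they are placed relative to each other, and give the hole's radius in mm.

The subtracted cylinder has r = 78 mm.

A is a house frame. The house frame has a circular hole through its front wall. The hole's radius is 78 mm.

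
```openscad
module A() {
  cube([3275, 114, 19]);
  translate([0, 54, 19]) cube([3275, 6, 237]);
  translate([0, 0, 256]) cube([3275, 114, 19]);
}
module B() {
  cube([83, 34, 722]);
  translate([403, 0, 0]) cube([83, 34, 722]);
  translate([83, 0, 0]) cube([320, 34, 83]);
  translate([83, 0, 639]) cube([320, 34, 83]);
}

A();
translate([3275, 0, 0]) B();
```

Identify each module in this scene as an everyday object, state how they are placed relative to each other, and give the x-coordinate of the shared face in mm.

The I-beam's +x face and the picture frame's −x face are both at x = 3275 mm.

A is an I-beam. B is a picture frame. The picture frame is against the I-beam's +x side, with their −y faces flush. The x-coordinate of the shared face is 3275 mm.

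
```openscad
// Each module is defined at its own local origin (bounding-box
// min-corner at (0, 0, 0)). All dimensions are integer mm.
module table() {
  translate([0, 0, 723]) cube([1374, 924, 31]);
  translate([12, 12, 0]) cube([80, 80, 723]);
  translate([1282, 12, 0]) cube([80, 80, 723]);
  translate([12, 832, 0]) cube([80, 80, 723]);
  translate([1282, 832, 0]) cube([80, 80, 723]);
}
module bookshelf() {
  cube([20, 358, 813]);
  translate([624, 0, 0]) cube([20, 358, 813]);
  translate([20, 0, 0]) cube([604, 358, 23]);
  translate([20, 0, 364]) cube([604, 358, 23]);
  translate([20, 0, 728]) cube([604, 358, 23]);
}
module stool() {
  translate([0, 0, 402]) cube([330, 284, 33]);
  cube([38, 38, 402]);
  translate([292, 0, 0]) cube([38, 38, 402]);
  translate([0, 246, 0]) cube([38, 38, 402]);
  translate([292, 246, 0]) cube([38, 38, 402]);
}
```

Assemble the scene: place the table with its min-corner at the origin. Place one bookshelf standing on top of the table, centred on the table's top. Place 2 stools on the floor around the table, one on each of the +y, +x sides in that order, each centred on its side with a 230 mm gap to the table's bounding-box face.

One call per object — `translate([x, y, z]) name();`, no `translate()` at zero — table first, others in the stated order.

table();
translate([365, 283, 754]) bookshelf();
translate([522, 1154, 0]) stool();
translate([1604, 320, 0]) stool();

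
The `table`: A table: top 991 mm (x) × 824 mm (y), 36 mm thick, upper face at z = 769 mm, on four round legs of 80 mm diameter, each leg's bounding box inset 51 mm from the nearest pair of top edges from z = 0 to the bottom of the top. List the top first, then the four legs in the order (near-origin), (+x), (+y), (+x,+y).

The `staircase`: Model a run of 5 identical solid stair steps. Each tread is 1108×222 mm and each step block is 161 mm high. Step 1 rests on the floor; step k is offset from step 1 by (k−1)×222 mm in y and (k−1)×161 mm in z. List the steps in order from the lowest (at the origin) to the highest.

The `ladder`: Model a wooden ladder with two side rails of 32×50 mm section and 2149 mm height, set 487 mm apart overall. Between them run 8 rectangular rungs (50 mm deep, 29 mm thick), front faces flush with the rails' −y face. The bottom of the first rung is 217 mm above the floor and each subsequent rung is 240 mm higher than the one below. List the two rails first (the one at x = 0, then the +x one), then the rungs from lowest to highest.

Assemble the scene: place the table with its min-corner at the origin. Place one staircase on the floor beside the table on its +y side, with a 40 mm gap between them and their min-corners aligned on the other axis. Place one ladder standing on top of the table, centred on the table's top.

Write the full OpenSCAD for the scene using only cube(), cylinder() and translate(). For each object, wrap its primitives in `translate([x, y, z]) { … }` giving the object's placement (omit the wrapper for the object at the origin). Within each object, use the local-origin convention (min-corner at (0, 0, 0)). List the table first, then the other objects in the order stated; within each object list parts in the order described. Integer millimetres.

translate([0, 0, 733]) cube([991, 824, 36]);
translate([91, 91, 0]) cylinder(h = 733, r = 40);
translate([900, 91, 0]) cylinder(h = 733, r = 40);
translate([91, 733, 0]) cylinder(h = 733, r = 40);
translate([900, 733, 0]) cylinder(h = 733, r = 40);
translate([0, 864, 0]) {
  cube([1108, 222, 161]);
  translate([0, 222, 161]) cube([1108, 222, 161]);
  translate([0, 444, 322]) cube([1108, 222, 161]);
  translate([0, 666, 483]) cube([1108, 222, 161]);
  translate([0, 888, 644]) cube([1108, 222, 161]);
}
translate([252, 387, 769]) {
  cube([32, 50, 2149]);
  translate([455, 0, 0]) cube([32, 50, 2149]);
  translate([32, 0, 217]) cube([423, 50, 29]);
  translate([32, 0, 457]) cube([423, 50, 29]);
  translate([32, 0, 697]) cube([423, 50, 29]);
  translate([32, 0, 937]) cube([423, 50, 29]);
  translate([32, 0, 1177]) cube([423, 50, 29]);
  translate([32, 0, 1417]) cube([423, 50, 29]);
  translate([32, 0, 1657]) cube([423, 50, 29]);
  translate([32, 0, 1897]) cube([423, 50, 29]);
}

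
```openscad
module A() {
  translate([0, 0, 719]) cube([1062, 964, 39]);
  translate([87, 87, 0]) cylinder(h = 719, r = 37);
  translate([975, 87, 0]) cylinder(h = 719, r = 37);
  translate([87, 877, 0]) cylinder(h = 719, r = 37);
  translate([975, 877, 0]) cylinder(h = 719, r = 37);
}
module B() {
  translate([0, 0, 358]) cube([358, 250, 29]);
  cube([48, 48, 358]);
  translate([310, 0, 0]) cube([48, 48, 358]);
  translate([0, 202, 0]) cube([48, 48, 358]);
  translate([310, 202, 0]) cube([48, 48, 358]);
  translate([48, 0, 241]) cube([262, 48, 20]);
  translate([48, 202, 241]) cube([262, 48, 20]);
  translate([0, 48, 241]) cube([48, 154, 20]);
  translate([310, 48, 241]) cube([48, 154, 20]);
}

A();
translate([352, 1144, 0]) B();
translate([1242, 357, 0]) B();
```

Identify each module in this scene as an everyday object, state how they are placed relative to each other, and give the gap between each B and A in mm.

Each stool's nearest face is 180 mm from the table's bounding box.

A is a table. B is a stool. Two stools sit around the table at the +y, +x sides. The gap between each stool and the table is 180 mm.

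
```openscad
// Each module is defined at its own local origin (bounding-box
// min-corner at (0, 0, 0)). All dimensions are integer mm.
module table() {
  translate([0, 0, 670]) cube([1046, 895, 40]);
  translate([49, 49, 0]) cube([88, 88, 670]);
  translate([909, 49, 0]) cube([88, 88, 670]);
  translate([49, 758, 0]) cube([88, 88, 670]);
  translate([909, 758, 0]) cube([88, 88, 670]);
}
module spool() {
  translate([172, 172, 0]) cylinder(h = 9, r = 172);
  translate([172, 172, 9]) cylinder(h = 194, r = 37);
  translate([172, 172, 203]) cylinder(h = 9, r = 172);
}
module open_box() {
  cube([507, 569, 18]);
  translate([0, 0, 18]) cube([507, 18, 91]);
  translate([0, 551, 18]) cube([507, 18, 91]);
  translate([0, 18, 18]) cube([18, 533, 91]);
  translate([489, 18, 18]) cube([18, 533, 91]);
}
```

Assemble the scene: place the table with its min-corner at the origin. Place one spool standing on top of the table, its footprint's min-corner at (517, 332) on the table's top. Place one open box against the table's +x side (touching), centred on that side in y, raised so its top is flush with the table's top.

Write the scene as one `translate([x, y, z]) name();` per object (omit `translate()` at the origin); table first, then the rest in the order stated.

table();
translate([517, 332, 710]) spool();
translate([1046, 163, 601]) open_box();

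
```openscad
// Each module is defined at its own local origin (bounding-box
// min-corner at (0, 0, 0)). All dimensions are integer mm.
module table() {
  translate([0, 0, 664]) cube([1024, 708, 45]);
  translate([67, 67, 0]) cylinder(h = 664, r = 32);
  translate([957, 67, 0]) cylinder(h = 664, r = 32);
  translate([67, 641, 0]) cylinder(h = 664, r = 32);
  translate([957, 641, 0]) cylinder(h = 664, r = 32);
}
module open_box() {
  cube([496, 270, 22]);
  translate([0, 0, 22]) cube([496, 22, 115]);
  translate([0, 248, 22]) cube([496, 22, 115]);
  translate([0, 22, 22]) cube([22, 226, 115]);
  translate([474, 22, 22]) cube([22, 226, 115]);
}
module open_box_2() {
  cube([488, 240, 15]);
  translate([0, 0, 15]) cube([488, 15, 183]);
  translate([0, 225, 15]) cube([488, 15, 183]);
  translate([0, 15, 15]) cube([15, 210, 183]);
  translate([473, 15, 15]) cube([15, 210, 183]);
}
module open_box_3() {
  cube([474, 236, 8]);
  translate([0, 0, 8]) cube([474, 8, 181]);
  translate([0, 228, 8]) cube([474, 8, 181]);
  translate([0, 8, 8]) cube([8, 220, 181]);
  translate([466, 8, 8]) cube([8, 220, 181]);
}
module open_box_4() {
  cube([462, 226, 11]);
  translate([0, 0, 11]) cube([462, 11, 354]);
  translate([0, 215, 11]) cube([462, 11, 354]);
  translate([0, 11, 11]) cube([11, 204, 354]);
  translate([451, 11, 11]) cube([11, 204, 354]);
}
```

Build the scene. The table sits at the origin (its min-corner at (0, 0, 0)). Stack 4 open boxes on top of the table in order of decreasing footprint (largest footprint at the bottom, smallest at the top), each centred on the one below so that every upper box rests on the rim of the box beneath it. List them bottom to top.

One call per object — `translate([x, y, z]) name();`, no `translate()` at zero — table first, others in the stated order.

table();
translate([264, 219, 709]) open_box();
translate([268, 234, 846]) open_box_2();
translate([275, 236, 1044]) open_box_3();
translate([281, 241, 1233]) open_box_4();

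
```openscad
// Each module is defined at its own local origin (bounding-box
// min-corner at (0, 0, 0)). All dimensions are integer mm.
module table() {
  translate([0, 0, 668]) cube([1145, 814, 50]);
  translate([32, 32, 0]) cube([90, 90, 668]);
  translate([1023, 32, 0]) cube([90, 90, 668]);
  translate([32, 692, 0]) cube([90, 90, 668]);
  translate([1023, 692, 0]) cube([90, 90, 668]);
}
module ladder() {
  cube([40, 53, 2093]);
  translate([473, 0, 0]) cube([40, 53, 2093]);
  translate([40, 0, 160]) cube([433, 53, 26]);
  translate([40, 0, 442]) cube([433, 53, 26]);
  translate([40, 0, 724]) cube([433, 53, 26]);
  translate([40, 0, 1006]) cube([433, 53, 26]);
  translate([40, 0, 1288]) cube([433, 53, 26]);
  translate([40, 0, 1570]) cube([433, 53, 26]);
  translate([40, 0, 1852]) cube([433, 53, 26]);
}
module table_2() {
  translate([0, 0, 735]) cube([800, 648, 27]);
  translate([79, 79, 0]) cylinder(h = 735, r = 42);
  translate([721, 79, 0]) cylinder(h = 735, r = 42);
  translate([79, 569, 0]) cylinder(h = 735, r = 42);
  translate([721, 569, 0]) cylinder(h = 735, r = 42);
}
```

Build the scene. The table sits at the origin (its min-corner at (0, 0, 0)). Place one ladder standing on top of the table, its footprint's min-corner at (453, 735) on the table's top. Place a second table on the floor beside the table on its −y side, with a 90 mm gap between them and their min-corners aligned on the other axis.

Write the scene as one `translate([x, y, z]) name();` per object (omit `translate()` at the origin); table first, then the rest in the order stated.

table();
translate([453, 735, 718]) ladder();
translate([0, -738, 0]) table_2();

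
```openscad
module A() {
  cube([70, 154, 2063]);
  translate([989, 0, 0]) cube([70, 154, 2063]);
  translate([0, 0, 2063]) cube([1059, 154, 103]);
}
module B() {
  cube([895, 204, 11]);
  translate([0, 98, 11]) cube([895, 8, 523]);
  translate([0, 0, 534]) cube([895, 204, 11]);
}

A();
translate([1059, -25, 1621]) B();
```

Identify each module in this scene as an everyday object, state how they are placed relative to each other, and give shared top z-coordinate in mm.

A is a door frame. B is an I-beam. The I-beam is beside the door frame with their tops flush at z = 2166. The shared top z-coordinate is 2166 mm.

Both tops at z = 2166 mm.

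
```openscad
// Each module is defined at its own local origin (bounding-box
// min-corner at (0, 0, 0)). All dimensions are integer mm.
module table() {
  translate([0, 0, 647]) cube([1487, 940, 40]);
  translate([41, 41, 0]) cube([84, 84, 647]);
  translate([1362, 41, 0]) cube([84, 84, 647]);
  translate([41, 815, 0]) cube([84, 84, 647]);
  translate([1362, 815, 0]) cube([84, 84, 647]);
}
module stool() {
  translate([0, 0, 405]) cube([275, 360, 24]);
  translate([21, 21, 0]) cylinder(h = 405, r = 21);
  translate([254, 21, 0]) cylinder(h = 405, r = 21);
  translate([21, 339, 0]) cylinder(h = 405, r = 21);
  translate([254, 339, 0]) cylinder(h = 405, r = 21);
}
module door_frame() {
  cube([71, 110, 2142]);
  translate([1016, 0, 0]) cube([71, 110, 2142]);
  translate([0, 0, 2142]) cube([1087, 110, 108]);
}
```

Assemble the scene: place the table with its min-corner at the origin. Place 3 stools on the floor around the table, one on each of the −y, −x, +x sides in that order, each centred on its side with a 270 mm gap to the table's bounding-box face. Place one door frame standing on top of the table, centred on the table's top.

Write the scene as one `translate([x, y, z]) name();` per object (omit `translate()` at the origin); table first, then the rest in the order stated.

table();
translate([606, -630, 0]) stool();
translate([-545, 290, 0]) stool();
translate([1757, 290, 0]) stool();
translate([200, 415, 687]) door_frame();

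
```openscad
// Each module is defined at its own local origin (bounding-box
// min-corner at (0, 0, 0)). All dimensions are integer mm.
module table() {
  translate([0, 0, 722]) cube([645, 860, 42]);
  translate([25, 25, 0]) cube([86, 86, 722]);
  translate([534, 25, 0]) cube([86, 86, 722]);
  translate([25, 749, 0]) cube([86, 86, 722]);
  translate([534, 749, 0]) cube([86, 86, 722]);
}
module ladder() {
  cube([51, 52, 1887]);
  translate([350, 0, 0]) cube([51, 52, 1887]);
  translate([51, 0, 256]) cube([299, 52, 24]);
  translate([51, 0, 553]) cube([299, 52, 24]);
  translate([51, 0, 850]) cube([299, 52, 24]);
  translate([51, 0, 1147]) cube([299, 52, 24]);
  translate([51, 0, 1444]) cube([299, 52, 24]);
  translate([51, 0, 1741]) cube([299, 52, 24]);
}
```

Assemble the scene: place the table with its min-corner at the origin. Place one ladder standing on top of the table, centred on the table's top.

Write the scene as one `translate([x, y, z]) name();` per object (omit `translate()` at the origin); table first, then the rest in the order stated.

table();
translate([122, 404, 764]) ladder();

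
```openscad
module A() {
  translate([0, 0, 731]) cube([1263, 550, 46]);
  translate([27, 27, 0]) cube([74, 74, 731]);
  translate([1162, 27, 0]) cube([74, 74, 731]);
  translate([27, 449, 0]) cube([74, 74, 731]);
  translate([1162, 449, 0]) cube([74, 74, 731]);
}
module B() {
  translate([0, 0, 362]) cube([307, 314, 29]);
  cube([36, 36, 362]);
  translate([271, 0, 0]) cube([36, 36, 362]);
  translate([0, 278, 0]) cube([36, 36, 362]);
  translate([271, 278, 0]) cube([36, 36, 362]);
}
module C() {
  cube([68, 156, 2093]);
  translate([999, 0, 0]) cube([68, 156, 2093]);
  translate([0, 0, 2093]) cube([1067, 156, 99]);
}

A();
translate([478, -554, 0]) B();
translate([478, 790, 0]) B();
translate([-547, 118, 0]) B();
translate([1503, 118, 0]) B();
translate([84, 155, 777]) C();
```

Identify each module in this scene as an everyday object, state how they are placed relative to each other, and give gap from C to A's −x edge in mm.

The door frame's min-x is at 84; the table's min-x is 0; gap = 84 mm.

A is a table. B is a stool. C is a door frame. Four stools sit around the table at the −y, +y, −x, +x sides. The door frame is on top of the table. The gap from the door frame to the table's −x edge is 84 mm.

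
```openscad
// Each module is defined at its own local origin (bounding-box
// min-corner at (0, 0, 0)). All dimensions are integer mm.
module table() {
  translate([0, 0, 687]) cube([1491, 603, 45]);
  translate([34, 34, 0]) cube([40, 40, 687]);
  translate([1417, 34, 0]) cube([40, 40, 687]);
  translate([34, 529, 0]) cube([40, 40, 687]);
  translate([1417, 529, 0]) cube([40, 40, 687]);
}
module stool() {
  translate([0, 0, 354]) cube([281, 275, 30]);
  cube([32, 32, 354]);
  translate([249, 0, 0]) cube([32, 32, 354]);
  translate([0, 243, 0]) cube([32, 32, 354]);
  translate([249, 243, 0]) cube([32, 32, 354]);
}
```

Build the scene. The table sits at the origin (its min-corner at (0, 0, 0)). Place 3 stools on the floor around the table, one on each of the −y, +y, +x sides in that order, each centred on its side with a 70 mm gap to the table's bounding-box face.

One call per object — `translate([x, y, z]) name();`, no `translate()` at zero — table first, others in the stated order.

table();
translate([605, -345, 0]) stool();
translate([605, 673, 0]) stool();
translate([1561, 164, 0]) stool();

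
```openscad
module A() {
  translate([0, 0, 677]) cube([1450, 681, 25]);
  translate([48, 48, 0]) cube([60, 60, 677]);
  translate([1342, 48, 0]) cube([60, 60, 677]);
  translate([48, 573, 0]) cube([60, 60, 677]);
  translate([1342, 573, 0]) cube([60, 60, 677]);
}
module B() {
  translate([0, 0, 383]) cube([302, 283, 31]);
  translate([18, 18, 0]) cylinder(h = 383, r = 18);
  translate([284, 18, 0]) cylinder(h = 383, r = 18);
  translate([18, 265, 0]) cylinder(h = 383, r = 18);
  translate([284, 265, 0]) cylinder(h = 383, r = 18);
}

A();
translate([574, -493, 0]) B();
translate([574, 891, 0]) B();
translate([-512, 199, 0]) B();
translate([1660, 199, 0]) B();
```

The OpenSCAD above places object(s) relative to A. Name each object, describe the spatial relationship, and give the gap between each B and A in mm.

Each stool's nearest face is 210 mm from the table's bounding box.

A is a table. B is a stool. Four stools sit around the table at the −y, +y, −x, +x sides. The gap between each stool and the table is 210 mm.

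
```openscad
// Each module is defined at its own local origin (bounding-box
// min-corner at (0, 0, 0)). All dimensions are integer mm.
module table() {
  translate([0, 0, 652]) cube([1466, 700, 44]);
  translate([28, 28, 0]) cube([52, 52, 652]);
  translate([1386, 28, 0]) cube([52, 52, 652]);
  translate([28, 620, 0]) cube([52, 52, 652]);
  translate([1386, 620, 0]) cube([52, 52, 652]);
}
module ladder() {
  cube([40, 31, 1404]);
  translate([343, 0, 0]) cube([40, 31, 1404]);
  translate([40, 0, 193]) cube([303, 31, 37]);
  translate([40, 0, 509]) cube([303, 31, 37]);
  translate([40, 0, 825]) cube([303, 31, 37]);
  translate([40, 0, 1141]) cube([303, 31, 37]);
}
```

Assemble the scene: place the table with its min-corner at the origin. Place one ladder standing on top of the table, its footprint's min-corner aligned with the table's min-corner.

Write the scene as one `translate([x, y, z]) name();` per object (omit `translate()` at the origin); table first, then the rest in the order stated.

table();
translate([0, 0, 696]) ladder();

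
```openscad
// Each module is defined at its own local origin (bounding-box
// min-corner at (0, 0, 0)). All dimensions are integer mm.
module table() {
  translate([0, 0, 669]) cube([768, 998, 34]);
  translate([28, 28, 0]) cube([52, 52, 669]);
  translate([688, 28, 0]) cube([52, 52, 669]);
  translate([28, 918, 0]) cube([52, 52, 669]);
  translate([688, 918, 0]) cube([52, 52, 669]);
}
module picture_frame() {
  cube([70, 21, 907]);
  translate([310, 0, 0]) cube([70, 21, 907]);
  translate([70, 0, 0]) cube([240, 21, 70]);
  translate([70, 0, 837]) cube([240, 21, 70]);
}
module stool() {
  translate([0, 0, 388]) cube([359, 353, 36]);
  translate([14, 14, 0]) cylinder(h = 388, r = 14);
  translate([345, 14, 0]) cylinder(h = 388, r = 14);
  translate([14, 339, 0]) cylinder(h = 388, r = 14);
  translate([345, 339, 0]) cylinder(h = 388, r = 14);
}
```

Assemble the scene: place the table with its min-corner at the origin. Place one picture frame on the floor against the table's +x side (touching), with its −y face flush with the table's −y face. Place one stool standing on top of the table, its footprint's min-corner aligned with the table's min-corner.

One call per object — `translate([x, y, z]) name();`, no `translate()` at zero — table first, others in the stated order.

table();
translate([768, 0, 0]) picture_frame();
translate([0, 0, 703]) stool();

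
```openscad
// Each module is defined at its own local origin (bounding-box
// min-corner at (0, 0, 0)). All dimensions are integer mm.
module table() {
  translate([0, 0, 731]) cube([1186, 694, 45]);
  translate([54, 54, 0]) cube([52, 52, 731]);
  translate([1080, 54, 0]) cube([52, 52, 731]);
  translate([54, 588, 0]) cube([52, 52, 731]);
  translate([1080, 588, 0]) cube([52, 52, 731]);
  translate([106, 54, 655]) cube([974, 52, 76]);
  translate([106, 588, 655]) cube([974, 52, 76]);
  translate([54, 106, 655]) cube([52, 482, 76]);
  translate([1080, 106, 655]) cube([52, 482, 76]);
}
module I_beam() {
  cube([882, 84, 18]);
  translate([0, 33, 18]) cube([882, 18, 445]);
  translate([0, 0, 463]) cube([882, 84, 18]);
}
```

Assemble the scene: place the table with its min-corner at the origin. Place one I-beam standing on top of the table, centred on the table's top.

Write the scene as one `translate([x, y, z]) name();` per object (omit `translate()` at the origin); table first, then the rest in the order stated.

table();
translate([152, 305, 776]) I_beam();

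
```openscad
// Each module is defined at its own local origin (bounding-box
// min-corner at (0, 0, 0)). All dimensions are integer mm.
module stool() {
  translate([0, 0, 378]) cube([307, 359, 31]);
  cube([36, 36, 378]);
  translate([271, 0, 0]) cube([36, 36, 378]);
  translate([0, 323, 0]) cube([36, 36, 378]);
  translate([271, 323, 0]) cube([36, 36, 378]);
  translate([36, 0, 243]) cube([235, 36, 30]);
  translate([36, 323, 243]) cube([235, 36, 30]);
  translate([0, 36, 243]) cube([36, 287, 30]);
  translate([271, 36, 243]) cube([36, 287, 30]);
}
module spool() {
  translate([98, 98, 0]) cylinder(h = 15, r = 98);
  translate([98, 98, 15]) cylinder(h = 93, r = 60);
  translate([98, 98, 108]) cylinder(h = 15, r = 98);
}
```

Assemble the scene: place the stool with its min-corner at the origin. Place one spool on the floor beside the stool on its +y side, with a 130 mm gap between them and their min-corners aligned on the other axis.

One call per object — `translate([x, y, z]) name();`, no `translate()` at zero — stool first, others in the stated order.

stool();
translate([0, 489, 0]) spool();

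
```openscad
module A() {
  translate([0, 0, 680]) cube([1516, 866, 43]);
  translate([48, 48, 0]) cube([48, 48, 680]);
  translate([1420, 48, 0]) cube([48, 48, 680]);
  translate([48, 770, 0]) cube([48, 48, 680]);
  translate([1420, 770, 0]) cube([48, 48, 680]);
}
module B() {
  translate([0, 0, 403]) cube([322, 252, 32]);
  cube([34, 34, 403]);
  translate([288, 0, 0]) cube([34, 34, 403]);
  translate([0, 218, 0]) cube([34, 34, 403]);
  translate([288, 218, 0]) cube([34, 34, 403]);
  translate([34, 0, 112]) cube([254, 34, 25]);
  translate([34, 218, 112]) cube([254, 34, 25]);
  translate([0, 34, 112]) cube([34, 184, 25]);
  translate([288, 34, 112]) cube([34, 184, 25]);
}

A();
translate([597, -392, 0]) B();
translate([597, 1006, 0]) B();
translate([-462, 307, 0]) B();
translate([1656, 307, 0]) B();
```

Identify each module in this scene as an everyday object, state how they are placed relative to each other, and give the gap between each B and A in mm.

A is a table. B is a stool. Four stools sit around the table at the −y, +y, −x, +x sides. The gap between each stool and the table is 140 mm.

Each stool's nearest face is 140 mm from the table's bounding box.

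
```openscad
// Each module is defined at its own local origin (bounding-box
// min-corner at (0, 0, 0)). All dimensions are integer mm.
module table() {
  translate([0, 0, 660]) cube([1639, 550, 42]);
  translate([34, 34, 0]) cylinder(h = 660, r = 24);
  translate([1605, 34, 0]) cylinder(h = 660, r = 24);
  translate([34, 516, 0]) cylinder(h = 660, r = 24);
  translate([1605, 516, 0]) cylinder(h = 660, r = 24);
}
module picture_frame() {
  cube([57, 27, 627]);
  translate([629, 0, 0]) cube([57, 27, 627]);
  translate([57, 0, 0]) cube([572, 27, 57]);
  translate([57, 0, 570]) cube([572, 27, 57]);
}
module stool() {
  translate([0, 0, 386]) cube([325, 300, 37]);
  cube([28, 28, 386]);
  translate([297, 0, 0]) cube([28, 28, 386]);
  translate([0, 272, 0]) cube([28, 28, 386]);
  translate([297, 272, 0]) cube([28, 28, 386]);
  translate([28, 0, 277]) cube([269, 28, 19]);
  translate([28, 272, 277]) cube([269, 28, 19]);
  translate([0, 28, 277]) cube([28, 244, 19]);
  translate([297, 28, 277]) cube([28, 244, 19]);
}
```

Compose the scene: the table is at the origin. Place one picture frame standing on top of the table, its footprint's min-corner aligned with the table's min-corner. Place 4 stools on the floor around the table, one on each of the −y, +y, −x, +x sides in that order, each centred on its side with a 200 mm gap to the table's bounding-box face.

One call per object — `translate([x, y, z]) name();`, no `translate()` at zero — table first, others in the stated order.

table();
translate([0, 0, 702]) picture_frame();
translate([657, -500, 0]) stool();
translate([657, 750, 0]) stool();
translate([-525, 125, 0]) stool();
translate([1839, 125, 0]) stool();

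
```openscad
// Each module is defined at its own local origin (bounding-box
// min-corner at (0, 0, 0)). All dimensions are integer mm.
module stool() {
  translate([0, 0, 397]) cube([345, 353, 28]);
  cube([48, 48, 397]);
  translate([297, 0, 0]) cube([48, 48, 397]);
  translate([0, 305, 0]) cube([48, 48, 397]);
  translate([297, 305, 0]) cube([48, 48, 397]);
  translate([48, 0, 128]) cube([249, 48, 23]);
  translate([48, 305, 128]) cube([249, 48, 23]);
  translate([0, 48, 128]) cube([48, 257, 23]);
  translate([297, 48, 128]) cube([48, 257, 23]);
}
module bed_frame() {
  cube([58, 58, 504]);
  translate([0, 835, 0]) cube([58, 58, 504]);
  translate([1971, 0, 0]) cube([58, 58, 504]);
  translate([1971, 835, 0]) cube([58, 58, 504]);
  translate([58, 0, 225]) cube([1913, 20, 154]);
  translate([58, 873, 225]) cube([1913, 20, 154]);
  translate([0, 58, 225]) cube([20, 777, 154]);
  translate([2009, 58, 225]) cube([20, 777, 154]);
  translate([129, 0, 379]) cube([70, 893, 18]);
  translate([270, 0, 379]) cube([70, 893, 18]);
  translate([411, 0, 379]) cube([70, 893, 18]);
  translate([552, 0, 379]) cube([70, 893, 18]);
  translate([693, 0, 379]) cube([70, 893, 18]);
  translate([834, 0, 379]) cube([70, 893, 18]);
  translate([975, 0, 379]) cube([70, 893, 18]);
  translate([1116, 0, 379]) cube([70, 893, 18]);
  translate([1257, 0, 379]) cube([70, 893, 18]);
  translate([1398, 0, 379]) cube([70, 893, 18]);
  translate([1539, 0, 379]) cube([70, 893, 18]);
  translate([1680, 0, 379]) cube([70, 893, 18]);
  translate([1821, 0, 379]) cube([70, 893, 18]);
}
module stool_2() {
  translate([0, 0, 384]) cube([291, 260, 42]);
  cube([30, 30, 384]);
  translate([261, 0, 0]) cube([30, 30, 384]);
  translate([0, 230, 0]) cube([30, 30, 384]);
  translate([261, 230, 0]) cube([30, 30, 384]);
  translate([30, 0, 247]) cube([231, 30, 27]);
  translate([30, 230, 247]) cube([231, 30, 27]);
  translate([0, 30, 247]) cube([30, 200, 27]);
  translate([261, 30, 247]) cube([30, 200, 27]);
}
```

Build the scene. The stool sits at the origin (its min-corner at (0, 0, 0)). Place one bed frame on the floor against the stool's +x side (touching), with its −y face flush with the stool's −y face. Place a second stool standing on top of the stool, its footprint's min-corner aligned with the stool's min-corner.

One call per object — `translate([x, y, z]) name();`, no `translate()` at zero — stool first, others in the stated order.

stool();
translate([345, 0, 0]) bed_frame();
translate([0, 0, 425]) stool_2();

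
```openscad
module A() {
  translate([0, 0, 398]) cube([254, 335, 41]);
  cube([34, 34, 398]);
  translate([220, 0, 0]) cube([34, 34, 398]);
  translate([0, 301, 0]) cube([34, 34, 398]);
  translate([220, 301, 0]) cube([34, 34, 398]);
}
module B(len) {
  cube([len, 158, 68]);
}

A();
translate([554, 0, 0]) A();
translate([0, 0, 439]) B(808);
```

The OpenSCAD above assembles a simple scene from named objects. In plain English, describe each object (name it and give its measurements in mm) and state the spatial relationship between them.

A is a four-legged stool. The seat is a 254×335×41 mm slab whose top surface is at z = 439 mm; four square legs, each 34×34 mm in cross-section, run from the floor (z = 0) to the underside of the seat, each flush with a corner of the seat.

B is a rectangular beam 808 mm long (x), 158 mm deep (y), 68 mm thick (z).

The beam spans the tops of two stools placed 300 mm apart, resting at z = 439 mm.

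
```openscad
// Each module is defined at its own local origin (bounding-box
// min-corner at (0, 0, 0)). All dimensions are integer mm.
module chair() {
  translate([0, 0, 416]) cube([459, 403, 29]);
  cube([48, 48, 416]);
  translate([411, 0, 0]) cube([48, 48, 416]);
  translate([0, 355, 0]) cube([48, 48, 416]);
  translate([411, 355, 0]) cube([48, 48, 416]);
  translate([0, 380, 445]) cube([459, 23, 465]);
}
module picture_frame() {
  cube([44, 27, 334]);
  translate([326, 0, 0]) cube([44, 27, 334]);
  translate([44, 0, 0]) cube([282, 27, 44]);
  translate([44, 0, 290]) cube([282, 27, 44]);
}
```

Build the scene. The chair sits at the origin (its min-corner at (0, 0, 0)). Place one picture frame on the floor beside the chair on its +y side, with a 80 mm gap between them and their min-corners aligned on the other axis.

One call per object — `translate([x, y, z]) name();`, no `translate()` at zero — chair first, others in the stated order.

chair();
translate([0, 483, 0]) picture_frame();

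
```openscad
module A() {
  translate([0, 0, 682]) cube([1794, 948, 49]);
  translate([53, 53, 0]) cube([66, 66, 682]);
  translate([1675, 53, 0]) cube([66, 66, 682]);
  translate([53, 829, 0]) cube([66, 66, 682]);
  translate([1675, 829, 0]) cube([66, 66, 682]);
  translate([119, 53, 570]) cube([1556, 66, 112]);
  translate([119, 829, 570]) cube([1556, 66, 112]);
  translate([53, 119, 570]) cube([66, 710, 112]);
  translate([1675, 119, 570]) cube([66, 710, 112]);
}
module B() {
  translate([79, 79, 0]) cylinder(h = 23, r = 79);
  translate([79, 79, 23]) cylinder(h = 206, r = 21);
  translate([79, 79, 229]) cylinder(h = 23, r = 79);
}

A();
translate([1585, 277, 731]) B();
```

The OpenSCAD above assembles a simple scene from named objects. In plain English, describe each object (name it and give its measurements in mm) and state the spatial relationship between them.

A is a table with a 1794×948 mm rectangular top, 49 mm thick, top surface at z = 731 mm, supported by four 66×66 mm square legs, each inset 53 mm from the nearest pair of top edges, running from the floor. Four apron rails, 66 mm thick and 112 mm tall, run between adjacent legs with their top edges flush with the underside of the top and their outer faces flush with the legs' outer faces.

B is a spool: two coaxial disc flanges of radius 79 mm and thickness 23 mm, joined by a core cylinder of radius 21 mm and height 206 mm. The lower flange rests on z = 0 and the three cylinders share a vertical axis.

The spool is on top of the table.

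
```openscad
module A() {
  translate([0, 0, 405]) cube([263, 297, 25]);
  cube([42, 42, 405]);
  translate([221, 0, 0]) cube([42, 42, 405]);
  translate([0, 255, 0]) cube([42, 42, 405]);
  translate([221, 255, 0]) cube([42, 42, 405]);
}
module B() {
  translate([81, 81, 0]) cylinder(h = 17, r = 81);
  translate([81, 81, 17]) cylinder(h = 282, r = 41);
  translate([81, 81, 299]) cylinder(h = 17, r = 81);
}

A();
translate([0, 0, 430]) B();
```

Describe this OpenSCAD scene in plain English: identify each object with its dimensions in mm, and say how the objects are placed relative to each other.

A is a four-legged stool. The seat is a 263×297×25 mm slab whose top surface is at z = 430 mm; four square legs, each 42×42 mm in cross-section, run from the floor (z = 0) to the underside of the seat, each flush with a corner of the seat.

B is a spool: two coaxial disc flanges of radius 81 mm and thickness 17 mm, joined by a core cylinder of radius 41 mm and height 282 mm. The lower flange rests on z = 0 and the three cylinders share a vertical axis.

The spool is on top of the stool.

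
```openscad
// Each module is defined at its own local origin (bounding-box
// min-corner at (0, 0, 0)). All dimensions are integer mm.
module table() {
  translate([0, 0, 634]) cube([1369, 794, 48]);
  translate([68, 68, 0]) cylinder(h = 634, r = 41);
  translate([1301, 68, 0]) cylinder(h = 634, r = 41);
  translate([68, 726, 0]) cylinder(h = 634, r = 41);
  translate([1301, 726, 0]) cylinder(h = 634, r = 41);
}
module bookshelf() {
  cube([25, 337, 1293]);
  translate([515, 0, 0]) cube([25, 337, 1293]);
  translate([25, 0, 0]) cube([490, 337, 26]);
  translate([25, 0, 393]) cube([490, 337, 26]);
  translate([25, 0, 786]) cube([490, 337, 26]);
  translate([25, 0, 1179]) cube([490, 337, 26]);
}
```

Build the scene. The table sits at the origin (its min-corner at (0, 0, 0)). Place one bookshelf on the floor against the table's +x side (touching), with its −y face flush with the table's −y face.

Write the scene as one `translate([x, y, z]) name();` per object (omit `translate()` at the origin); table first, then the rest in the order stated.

table();
translate([1369, 0, 0]) bookshelf();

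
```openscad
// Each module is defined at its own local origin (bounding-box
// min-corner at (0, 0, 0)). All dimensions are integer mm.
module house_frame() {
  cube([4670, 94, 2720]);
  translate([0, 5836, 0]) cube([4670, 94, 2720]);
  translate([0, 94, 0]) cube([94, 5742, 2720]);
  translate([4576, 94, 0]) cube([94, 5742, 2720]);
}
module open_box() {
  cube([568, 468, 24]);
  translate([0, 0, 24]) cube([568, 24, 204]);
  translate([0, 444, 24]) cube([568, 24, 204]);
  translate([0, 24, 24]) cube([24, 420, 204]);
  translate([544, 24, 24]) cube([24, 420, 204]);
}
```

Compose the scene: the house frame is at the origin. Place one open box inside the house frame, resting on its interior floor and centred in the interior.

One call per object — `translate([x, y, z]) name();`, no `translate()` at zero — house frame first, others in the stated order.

house_frame();
translate([2051, 2731, 0]) open_box();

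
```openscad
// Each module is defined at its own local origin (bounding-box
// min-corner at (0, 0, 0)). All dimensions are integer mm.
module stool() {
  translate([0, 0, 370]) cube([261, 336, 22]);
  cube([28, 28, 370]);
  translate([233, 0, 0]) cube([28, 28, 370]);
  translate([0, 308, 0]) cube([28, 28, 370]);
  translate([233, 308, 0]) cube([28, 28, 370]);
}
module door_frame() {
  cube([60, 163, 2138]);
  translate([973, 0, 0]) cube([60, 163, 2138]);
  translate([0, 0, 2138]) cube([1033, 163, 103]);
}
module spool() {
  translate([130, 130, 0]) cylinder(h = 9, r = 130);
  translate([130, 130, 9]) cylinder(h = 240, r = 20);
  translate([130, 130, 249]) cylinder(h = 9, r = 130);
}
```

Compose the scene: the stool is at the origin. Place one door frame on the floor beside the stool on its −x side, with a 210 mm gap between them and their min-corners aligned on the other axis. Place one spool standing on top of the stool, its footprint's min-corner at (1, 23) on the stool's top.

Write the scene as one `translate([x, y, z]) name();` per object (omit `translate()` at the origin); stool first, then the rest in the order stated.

stool();
translate([-1243, 0, 0]) door_frame();
translate([1, 23, 392]) spool();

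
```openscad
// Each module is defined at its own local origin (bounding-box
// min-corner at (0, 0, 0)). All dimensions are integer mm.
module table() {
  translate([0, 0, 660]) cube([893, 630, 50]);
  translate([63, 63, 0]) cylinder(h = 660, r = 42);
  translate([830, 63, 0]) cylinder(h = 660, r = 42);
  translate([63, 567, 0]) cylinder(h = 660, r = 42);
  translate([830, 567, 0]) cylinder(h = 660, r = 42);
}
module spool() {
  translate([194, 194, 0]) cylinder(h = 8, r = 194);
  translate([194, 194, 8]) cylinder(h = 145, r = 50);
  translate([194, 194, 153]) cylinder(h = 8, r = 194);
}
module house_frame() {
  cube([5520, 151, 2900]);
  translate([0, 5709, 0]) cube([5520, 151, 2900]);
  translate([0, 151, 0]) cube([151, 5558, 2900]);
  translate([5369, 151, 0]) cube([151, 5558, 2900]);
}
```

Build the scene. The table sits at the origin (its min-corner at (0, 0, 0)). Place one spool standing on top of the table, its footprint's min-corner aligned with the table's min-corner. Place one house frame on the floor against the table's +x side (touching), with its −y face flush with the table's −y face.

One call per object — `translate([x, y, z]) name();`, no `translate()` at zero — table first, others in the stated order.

table();
translate([0, 0, 710]) spool();
translate([893, 0, 0]) house_frame();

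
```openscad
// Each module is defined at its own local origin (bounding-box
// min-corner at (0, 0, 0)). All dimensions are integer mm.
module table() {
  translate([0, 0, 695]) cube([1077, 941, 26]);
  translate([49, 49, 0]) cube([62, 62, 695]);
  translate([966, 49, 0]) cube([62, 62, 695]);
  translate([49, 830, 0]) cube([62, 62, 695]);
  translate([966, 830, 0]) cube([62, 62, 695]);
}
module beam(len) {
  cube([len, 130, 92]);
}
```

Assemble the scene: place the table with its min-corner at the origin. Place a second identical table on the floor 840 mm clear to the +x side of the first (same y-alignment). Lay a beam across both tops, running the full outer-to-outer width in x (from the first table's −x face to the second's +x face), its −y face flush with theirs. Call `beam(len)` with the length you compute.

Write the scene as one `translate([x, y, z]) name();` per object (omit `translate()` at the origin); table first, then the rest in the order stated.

table();
translate([1917, 0, 0]) table();
translate([0, 0, 721]) beam(2994);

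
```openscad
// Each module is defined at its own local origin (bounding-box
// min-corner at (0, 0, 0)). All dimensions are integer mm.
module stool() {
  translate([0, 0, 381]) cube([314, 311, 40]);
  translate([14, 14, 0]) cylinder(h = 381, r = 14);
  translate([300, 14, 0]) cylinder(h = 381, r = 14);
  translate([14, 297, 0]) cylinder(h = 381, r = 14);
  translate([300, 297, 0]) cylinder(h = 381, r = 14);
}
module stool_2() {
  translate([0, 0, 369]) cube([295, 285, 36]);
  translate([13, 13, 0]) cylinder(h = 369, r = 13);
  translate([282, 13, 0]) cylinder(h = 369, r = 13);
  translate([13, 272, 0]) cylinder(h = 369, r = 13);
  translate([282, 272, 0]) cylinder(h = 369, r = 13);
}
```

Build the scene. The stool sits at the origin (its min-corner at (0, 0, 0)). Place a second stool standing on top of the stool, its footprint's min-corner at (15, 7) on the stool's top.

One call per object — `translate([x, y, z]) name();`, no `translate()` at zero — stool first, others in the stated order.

stool();
translate([15, 7, 421]) stool_2();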